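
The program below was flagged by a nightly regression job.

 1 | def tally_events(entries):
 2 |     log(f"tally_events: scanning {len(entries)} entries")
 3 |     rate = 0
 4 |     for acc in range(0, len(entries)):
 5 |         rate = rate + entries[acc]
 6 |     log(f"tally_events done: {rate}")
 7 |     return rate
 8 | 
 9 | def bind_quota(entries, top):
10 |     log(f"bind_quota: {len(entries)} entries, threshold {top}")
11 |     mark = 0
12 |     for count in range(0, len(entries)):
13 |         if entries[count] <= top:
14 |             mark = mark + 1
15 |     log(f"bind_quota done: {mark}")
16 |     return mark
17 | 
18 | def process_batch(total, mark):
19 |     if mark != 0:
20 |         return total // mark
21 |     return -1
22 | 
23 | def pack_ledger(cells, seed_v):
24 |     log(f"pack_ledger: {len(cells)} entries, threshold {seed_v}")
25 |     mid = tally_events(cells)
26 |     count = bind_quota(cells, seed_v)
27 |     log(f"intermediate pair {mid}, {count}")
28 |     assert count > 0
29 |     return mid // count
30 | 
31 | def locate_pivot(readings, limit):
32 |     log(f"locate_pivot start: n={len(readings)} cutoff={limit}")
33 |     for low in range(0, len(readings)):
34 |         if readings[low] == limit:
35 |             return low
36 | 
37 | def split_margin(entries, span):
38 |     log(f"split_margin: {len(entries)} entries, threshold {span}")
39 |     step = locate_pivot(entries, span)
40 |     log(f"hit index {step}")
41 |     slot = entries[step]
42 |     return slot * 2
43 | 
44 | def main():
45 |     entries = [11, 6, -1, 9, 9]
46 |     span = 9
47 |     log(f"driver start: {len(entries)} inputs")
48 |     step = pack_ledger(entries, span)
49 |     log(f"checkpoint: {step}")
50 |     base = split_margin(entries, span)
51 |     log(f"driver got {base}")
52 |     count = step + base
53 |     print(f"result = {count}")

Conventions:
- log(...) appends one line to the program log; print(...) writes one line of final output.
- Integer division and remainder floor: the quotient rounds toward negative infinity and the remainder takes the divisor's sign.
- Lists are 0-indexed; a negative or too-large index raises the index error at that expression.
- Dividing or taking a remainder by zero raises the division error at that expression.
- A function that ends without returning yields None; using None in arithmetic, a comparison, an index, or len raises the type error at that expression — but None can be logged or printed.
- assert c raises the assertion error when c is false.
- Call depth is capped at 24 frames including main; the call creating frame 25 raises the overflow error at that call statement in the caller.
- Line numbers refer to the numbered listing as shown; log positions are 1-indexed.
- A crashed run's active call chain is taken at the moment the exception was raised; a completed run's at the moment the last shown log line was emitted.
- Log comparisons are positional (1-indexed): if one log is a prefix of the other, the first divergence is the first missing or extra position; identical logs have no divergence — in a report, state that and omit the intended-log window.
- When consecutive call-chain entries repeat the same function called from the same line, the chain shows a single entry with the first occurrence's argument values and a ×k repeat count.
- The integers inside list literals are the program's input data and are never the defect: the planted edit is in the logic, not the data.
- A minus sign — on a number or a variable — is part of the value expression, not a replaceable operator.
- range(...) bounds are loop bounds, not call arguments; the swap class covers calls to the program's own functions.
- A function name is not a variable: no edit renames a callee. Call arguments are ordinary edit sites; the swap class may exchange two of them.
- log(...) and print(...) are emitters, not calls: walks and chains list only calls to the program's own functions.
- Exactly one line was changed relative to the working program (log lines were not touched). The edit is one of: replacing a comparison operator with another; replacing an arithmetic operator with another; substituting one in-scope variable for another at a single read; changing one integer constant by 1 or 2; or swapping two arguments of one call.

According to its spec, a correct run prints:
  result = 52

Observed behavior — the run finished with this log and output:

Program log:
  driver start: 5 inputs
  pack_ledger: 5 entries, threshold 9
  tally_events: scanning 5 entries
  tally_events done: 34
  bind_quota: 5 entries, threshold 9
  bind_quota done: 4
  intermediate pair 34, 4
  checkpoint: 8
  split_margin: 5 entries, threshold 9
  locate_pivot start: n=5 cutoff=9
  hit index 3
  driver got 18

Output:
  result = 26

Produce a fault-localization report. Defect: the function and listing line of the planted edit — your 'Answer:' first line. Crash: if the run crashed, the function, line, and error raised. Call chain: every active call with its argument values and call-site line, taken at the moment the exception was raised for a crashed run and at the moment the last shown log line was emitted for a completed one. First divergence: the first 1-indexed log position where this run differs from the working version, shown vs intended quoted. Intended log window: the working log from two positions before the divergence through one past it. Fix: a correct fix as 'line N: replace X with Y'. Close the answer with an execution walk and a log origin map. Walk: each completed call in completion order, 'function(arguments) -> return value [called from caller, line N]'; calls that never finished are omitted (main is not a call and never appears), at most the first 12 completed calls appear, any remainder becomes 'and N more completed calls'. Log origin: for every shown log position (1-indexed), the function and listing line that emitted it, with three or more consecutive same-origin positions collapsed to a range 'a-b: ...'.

Answer: the defect is in bind_quota at line 13.
Key fact: The log first diverges at position 6: the faulty run prints 'bind_quota done: 4' where the working version prints 'bind_quota done: 1'.
Call chain: main.
First divergence: position 6 — shown 'bind_quota done: 4', intended 'bind_quota done: 1'.
Intended log window:
  4: tally_events done: 34
  5: bind_quota: 5 entries, threshold 9
  6: bind_quota done: 1
  7: intermediate pair 34, 1
Execution walk:
  tally_events([11, 6, -1, 9, 9]) -> 34  [called from pack_ledger, line 25]
  bind_quota([11, 6, -1, 9, 9], 9) -> 4  [called from pack_ledger, line 26]
  pack_ledger([11, 6, -1, 9, 9], 9) -> 8  [called from main, line 48]
  locate_pivot([11, 6, -1, 9, 9], 9) -> 3  [called from split_margin, line 39]
  split_margin([11, 6, -1, 9, 9], 9) -> 18  [called from main, line 50]
Origin of each log line:
  1: from main, line 47
  2: from pack_ledger, line 24
  3: from tally_events, line 2
  4: from tally_events, line 6
  5: from bind_quota, line 10
  6: from bind_quota, line 15
  7: from pack_ledger, line 27
  8: from main, line 49
  9: from split_margin, line 38
  10: from locate_pivot, line 32
  11: from split_margin, line 40
  12: from main, line 51
A correct fix: line 13: replace `<=` with `>`.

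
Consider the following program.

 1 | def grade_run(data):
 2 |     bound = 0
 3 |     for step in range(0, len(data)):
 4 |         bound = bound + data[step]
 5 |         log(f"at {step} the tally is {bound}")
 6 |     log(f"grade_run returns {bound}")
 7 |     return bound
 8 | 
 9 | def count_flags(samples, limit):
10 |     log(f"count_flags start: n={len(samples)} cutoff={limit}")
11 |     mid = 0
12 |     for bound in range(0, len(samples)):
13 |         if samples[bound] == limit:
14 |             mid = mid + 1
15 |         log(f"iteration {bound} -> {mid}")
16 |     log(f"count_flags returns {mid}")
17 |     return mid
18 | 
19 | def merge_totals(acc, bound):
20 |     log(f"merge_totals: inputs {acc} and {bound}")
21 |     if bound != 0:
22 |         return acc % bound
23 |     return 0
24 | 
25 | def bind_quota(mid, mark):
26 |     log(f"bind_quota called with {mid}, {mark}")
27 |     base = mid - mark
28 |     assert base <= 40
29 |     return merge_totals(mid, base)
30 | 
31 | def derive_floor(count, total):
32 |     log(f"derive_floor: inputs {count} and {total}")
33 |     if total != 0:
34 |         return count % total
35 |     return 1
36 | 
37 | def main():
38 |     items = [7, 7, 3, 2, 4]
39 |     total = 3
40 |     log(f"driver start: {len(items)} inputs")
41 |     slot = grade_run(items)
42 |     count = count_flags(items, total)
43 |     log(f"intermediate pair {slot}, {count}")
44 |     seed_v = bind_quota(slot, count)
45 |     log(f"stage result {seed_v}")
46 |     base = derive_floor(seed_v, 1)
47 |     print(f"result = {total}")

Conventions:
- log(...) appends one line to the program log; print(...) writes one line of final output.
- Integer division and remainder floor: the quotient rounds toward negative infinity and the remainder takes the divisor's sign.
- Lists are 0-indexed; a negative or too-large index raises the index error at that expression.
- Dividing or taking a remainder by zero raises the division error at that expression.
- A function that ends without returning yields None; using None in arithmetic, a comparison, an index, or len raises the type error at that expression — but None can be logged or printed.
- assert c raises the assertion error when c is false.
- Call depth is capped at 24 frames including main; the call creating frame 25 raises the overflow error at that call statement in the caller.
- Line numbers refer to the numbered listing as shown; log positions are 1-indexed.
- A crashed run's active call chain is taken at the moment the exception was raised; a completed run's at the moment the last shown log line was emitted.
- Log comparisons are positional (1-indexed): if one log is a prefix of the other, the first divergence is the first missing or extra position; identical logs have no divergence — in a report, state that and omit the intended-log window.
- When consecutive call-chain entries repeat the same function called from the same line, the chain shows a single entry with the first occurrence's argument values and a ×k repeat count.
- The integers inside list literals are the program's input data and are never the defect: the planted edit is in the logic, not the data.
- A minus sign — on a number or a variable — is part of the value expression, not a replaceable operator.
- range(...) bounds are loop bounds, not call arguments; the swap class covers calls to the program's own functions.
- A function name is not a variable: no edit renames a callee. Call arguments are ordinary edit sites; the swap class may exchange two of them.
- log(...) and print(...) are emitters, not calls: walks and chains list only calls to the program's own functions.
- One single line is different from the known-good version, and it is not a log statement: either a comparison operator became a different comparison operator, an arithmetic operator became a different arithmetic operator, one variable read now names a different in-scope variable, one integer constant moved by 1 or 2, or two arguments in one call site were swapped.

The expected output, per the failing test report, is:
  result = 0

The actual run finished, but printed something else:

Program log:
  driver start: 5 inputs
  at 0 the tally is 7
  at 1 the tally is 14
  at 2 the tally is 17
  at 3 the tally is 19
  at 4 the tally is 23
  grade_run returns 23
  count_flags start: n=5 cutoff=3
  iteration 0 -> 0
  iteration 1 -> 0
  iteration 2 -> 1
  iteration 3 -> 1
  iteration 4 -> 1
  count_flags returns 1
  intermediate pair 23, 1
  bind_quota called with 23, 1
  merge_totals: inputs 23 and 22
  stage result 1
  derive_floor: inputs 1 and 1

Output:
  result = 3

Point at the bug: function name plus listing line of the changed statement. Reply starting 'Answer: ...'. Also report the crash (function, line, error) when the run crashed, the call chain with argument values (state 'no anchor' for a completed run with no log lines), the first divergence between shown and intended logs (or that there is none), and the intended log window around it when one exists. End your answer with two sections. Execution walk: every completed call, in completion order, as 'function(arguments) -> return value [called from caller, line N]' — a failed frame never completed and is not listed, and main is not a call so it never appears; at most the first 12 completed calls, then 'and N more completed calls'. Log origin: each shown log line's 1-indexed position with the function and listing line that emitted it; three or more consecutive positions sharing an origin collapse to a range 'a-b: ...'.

Answer: the defect is in main at line 47.
The tell: Nothing in the log betrays the bug — only the output does.
Call chain: main -> derive_floor(1, 1) (called at line 46).
First divergence: none; the two logs match at every position.
Execution walk:
  grade_run([7, 7, 3, 2, 4]) -> 23  [called from main, line 41]
  count_flags([7, 7, 3, 2, 4], 3) -> 1  [called from main, line 42]
  merge_totals(23, 22) -> 1  [called from bind_quota, line 29]
  bind_quota(23, 1) -> 1  [called from main, line 44]
  derive_floor(1, 1) -> 0  [called from main, line 46]
Origin of each log line:
  1 — main, line 40
  2-6 — grade_run, line 5
  7 — grade_run, line 6
  8 — count_flags, line 10
  9-13 — count_flags, line 15
  14 — count_flags, line 16
  15 — main, line 43
  16 — bind_quota, line 26
  17 — merge_totals, line 20
  18 — main, line 45
  19 — derive_floor, line 32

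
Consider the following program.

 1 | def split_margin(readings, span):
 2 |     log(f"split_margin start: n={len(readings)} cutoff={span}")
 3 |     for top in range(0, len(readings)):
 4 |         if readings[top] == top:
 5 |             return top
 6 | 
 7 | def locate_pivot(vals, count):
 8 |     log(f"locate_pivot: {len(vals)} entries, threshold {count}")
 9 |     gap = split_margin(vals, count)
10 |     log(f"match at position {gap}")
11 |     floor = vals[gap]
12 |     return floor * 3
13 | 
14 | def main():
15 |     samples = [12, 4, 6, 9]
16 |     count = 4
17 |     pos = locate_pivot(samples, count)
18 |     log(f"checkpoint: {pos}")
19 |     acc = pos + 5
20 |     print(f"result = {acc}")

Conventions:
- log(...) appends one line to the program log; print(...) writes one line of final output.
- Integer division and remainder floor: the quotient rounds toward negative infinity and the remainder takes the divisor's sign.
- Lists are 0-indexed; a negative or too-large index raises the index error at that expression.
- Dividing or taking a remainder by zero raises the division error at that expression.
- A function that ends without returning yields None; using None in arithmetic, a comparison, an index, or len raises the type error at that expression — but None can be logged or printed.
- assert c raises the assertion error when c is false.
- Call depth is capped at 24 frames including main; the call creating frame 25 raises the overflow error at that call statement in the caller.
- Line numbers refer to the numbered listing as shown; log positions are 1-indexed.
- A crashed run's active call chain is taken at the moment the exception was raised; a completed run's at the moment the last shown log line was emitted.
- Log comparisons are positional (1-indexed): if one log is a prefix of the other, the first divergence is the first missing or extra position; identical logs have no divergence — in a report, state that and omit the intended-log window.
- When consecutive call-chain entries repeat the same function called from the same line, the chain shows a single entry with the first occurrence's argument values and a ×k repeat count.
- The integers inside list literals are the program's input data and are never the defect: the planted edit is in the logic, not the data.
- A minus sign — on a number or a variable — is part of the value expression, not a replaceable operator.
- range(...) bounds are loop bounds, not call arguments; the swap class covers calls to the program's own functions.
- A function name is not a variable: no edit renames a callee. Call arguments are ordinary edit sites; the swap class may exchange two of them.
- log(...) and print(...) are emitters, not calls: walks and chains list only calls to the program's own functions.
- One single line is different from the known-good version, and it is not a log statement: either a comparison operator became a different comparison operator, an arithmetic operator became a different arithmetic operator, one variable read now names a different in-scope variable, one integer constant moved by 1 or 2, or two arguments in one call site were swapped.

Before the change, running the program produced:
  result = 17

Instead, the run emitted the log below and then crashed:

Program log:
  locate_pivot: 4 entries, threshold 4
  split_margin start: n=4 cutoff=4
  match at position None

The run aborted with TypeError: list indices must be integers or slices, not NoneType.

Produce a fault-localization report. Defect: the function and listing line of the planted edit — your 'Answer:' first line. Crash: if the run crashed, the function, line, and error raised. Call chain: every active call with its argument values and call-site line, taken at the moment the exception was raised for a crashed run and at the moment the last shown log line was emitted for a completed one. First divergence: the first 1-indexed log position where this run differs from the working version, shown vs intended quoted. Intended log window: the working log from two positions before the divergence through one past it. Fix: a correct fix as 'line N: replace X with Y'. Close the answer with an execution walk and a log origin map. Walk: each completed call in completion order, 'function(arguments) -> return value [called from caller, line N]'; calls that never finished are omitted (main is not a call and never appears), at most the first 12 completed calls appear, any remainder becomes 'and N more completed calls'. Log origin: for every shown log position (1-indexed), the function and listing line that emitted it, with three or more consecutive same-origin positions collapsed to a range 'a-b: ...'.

Answer: the defect is in split_margin at line 4.
Key fact: At log position 3 the runs split — shown 'match at position None', but the working version logs 'match at position 1'.
Crash: locate_pivot, line 11, TypeError.
Call chain: main -> locate_pivot([12, 4, 6, 9], 4) (called at line 17).
First divergence: position 3 — shown 'match at position None', intended 'match at position 1'.
Intended log window:
  1: locate_pivot: 4 entries, threshold 4
  2: split_margin start: n=4 cutoff=4
  3: match at position 1
  4: checkpoint: 12
Execution walk:
  split_margin([12, 4, 6, 9], 4) -> None  [called from locate_pivot, line 9]
Log origin:
  1: from locate_pivot, line 8
  2: from split_margin, line 2
  3: from locate_pivot, line 10
A correct fix: line 4: replace `readings[top] == top` with `readings[top] == span`.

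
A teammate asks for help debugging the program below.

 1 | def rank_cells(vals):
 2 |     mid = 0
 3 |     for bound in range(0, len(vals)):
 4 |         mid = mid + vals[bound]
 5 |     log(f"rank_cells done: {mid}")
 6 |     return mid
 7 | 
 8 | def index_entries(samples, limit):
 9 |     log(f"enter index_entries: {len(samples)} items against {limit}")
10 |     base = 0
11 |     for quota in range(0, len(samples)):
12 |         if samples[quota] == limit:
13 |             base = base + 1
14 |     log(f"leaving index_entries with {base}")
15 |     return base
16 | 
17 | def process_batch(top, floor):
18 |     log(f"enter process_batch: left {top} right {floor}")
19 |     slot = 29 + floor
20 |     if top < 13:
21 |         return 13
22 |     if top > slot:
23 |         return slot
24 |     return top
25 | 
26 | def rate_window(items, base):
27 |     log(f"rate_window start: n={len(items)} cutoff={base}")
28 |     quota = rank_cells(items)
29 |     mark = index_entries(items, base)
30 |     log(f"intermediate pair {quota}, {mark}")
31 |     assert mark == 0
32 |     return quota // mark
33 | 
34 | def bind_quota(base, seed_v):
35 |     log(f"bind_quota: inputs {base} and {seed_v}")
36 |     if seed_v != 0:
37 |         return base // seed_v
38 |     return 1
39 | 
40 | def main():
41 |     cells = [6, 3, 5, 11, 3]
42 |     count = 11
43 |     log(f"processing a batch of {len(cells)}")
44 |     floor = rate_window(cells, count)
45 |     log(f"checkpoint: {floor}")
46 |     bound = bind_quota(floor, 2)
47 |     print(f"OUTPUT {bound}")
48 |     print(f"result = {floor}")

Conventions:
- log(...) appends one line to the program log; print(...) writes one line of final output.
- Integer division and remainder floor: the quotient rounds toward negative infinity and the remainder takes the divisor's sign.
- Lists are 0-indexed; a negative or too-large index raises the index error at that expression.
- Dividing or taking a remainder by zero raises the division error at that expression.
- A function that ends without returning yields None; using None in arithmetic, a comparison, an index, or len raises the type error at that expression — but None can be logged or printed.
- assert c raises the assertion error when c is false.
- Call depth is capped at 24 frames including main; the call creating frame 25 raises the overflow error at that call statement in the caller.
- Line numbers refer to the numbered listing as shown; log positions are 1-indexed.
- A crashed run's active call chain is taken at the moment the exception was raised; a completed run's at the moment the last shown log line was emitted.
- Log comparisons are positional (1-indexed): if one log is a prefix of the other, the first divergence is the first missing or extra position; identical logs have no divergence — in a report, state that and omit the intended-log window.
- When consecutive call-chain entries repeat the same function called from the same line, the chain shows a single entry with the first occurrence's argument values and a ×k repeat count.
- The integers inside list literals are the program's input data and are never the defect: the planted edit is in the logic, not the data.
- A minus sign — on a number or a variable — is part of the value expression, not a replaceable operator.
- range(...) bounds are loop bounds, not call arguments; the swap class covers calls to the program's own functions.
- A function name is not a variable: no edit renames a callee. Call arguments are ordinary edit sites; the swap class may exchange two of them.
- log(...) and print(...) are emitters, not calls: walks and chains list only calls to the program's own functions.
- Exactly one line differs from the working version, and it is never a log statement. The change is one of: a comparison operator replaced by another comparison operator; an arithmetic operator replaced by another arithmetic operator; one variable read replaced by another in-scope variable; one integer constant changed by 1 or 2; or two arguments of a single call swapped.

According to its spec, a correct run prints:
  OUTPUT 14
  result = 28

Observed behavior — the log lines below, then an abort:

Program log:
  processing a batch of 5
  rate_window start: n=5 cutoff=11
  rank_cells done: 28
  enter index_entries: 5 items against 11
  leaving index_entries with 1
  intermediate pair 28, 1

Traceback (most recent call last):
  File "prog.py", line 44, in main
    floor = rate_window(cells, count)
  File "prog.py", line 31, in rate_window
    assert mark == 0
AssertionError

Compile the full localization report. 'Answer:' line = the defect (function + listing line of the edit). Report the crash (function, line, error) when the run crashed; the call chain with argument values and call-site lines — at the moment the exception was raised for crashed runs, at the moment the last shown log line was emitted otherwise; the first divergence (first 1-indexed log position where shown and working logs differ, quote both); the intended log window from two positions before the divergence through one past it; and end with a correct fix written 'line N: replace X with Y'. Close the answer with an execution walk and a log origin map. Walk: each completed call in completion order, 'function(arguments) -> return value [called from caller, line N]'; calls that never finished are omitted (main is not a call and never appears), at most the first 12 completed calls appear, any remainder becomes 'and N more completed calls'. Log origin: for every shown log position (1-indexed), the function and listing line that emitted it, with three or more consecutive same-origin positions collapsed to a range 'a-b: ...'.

Answer: the defect is in rate_window at line 31.
Key fact: Only 6 log lines were emitted before the run died; the intended continuation was 'checkpoint: 28'.
Crash: rate_window, line 31, AssertionError.
Call chain: main -> rate_window([6, 3, 5, 11, 3], 11) (called at line 44).
First divergence: position 7; the shown log stops at 6 lines while the working version next logs 'checkpoint: 28'.
Intended log window:
  5: leaving index_entries with 1
  6: intermediate pair 28, 1
  7: checkpoint: 28
  8: bind_quota: inputs 28 and 2
Execution walk:
  rank_cells([6, 3, 5, 11, 3]) -> 28  [called from rate_window, line 28]
  index_entries([6, 3, 5, 11, 3], 11) -> 1  [called from rate_window, line 29]
Origin of each log line:
  1 — main, line 43
  2 — rate_window, line 27
  3 — rank_cells, line 5
  4 — index_entries, line 9
  5 — index_entries, line 14
  6 — rate_window, line 30
A correct fix: line 31: replace `==` with `>`.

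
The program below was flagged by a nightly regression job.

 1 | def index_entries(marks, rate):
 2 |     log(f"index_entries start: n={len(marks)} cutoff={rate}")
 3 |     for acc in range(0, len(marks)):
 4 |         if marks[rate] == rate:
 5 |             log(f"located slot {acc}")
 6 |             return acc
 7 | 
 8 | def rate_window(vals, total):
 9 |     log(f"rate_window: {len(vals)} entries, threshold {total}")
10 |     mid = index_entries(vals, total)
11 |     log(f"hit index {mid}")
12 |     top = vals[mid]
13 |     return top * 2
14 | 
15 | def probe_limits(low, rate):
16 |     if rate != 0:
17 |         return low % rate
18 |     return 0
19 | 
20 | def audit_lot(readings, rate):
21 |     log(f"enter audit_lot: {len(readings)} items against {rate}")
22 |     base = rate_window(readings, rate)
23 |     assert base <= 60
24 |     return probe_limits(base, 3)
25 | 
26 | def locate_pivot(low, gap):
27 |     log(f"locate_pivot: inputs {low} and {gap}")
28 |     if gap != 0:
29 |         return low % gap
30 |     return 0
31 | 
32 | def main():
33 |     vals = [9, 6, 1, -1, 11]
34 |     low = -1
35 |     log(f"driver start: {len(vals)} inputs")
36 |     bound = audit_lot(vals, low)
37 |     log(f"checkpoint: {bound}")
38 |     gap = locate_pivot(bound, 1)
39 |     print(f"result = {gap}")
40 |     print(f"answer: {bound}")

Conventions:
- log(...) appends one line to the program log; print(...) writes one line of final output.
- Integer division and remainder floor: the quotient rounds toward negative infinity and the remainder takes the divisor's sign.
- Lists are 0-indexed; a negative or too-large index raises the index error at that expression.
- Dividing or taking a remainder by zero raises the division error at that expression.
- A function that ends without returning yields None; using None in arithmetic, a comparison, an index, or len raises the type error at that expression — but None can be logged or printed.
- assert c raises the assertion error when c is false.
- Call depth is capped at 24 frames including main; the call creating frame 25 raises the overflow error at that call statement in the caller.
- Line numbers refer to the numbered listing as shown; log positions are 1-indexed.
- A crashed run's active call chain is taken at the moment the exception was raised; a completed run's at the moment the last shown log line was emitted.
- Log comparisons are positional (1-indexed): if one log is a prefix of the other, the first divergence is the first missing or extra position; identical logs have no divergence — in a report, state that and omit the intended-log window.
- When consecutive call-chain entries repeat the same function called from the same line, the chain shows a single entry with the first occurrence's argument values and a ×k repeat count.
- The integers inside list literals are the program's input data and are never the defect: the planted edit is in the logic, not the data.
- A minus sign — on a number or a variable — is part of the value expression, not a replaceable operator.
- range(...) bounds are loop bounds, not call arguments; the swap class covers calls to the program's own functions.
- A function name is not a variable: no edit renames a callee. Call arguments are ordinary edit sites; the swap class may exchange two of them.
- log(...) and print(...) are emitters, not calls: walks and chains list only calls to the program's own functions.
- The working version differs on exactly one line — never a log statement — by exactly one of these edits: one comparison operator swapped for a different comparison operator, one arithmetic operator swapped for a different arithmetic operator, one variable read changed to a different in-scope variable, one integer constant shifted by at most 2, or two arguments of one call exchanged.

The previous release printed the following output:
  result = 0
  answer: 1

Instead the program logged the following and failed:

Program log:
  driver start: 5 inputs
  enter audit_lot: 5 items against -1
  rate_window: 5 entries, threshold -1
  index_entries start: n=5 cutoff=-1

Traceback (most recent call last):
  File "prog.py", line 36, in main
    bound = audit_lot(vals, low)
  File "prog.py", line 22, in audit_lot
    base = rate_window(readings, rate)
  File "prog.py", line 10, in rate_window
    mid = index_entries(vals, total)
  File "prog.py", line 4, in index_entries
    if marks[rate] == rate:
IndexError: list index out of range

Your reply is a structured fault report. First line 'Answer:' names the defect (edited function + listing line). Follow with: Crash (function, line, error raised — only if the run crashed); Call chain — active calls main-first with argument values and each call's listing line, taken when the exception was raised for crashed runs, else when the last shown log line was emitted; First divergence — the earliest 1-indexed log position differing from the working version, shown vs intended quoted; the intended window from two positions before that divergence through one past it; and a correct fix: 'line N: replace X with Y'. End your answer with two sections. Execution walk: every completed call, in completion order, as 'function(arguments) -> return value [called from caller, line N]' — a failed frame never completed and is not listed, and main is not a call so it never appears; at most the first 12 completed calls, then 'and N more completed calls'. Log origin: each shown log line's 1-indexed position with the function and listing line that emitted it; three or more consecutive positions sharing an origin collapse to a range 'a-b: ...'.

Answer: the defect is in index_entries at line 4.
Key observation: The faulty run's log stops after 4 lines; the working version's next line would be 'located slot 3'.
Crash: index_entries, line 4, IndexError.
Call chain: main -> audit_lot([9, 6, 1, -1, 11], -1) (called at line 36) -> rate_window([9, 6, 1, -1, 11], -1) (called at line 22) -> index_entries([9, 6, 1, -1, 11], -1) (called at line 10).
First divergence: position 5; the shown log stops at 4 lines while the working version next logs 'located slot 3'.
Intended log window:
  3: rate_window: 5 entries, threshold -1
  4: index_entries start: n=5 cutoff=-1
  5: located slot 3
  6: hit index 3
Execution walk:
  (no call completed)
Log origins:
  1: logged in main at line 35
  2: logged in audit_lot at line 21
  3: logged in rate_window at line 9
  4: logged in index_entries at line 2
A correct fix: line 4: replace `marks[rate]` with `marks[acc]`.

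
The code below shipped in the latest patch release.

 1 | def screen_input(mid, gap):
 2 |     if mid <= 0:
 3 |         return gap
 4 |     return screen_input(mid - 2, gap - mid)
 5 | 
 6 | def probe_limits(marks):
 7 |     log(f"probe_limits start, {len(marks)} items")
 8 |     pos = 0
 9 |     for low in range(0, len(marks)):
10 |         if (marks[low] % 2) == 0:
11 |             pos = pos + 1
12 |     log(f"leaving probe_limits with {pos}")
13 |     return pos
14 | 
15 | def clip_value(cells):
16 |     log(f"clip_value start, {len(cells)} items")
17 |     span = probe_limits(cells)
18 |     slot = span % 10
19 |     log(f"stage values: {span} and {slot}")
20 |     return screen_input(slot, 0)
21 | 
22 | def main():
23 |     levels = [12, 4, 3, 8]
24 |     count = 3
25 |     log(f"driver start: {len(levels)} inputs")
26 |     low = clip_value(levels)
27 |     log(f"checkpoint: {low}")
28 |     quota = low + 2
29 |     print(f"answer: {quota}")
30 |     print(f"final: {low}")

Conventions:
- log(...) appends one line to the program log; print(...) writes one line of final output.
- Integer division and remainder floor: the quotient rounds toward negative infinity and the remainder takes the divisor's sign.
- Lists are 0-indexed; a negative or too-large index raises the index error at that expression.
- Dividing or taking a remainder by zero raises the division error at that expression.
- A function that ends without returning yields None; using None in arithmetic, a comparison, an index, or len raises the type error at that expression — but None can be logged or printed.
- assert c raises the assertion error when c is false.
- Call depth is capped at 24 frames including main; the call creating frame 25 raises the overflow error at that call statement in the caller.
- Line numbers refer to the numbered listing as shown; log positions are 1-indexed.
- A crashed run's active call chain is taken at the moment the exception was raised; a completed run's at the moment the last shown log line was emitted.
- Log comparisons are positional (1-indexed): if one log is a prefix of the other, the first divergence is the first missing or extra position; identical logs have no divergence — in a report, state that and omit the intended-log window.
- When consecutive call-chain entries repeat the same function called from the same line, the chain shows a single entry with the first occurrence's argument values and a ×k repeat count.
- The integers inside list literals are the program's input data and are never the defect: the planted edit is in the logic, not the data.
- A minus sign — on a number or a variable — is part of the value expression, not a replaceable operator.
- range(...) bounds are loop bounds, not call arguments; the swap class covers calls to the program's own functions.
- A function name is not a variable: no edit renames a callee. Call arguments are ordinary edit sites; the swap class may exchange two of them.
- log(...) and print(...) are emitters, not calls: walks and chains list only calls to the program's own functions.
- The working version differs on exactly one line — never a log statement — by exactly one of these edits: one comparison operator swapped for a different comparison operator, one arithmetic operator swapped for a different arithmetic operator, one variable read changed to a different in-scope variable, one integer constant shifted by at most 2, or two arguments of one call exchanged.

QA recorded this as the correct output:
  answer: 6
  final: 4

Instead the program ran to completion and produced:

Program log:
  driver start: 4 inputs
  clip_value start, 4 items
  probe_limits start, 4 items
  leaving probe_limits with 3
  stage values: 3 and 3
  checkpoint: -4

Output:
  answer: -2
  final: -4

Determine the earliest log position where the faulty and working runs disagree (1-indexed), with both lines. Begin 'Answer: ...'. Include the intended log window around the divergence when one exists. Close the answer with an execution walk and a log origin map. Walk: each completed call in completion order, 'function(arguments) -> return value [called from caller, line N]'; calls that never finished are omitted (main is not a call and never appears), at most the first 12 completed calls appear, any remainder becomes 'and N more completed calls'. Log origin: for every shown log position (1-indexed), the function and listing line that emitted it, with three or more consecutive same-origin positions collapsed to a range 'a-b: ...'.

Answer: position 6 — shown 'checkpoint: -4', intended 'checkpoint: 4'.
Intended log window:
  4: leaving probe_limits with 3
  5: stage values: 3 and 3
  6: checkpoint: 4
Execution walk:
  probe_limits([12, 4, 3, 8]) -> 3  [called from clip_value, line 17]
  screen_input(-1, -4) -> -4  [called from screen_input, line 4]
  screen_input(1, -3) -> -4  [called from screen_input, line 4]
  screen_input(3, 0) -> -4  [called from clip_value, line 20]
  clip_value([12, 4, 3, 8]) -> -4  [called from main, line 26]
Log origin:
  1: logged in main at line 25
  2: logged in clip_value at line 16
  3: logged in probe_limits at line 7
  4: logged in probe_limits at line 12
  5: logged in clip_value at line 19
  6: logged in main at line 27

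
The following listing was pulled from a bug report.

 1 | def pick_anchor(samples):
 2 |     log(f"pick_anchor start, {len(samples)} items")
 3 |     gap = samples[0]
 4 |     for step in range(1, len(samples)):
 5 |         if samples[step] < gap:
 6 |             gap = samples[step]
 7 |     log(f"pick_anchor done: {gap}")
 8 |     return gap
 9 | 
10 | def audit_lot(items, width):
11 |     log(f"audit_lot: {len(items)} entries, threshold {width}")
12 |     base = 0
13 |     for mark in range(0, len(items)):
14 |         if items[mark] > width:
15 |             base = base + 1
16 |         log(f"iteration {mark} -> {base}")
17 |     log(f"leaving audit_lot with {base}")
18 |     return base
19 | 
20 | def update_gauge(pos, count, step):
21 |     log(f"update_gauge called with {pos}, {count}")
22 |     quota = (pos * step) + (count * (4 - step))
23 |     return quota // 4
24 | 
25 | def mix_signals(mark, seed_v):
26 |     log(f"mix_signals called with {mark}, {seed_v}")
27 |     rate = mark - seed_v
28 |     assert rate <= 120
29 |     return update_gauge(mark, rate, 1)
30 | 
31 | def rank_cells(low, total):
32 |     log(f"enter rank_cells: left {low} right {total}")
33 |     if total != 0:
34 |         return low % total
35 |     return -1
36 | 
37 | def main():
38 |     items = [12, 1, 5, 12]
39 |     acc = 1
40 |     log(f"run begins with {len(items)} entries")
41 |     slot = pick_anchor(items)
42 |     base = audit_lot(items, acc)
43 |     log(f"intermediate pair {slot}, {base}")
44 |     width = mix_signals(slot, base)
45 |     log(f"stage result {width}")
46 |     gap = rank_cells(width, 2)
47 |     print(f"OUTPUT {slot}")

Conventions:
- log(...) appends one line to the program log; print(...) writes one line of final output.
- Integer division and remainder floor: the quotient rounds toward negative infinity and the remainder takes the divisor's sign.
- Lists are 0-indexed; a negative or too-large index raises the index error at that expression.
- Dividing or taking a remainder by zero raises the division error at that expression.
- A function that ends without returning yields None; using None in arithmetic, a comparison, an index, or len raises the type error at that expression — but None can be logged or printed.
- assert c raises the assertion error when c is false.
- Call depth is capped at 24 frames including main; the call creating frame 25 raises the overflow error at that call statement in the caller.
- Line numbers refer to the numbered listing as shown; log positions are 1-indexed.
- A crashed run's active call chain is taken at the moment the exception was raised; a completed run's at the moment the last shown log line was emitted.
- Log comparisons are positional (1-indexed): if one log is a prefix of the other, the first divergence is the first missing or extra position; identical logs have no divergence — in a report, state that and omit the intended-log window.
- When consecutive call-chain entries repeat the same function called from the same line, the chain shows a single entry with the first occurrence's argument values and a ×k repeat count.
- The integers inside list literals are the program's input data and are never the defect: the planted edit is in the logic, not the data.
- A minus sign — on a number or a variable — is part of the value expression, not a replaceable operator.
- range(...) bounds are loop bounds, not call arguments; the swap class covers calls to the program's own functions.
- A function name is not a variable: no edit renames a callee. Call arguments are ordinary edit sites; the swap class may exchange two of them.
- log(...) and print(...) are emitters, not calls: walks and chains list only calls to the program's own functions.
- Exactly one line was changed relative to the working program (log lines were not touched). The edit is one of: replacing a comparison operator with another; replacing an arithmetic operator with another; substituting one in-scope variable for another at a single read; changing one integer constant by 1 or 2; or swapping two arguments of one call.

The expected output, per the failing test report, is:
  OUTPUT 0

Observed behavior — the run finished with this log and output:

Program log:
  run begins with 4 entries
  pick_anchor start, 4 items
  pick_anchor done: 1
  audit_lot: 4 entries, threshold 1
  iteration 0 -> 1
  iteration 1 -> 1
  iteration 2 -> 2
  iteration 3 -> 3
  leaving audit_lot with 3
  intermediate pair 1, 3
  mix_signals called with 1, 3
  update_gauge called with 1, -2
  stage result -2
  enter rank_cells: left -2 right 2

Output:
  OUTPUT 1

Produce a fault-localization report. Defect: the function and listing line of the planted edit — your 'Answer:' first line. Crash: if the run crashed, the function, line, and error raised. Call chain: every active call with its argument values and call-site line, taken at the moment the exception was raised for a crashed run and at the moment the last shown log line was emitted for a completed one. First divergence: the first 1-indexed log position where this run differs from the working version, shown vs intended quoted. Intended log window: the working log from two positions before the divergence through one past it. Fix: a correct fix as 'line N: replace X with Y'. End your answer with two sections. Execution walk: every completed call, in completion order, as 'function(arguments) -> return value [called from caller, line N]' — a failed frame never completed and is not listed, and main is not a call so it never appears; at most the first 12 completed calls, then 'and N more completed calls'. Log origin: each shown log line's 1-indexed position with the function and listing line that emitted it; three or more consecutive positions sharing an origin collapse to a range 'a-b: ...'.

Answer: the defect is in main at line 47.
The tell: Log streams are identical — the defect surfaces only in the printed output.
Call chain: main -> rank_cells(-2, 2) (called at line 46).
First divergence: there is none — every log position agrees.
Execution walk:
  pick_anchor([12, 1, 5, 12]) -> 1  [called from main, line 41]
  audit_lot([12, 1, 5, 12], 1) -> 3  [called from main, line 42]
  update_gauge(1, -2, 1) -> -2  [called from mix_signals, line 29]
  mix_signals(1, 3) -> -2  [called from main, line 44]
  rank_cells(-2, 2) -> 0  [called from main, line 46]
Log origin:
  1: from main, line 40
  2: from pick_anchor, line 2
  3: from pick_anchor, line 7
  4: from audit_lot, line 11
  5-8: from audit_lot, line 16
  9: from audit_lot, line 17
  10: from main, line 43
  11: from mix_signals, line 26
  12: from update_gauge, line 21
  13: from main, line 45
  14: from rank_cells, line 32
A correct fix: line 47: replace `slot` with `gap`.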